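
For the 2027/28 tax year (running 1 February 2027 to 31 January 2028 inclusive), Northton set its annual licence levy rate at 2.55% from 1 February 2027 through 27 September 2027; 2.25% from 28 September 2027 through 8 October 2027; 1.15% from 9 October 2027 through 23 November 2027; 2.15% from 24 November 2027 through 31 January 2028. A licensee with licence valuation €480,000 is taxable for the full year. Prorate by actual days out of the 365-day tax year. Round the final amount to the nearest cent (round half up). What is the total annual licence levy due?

1 February – 27 September 2027: 239 days at 2.55% → €480,000 × 2.55% × 239/365 = €8,014.6849
28 September – 8 October 2027: 11 days at 2.25% → €480,000 × 2.25% × 11/365 = €325.4795
9 October – 23 November 2027: 46 days at 1.15% → €480,000 × 1.15% × 46/365 = €695.6712
24 November 2027 – 31 January 2028: 69 days at 2.15% → €480,000 × 2.15% × 69/365 = €1,950.9041
Total = €10,986.7397

€10,986.74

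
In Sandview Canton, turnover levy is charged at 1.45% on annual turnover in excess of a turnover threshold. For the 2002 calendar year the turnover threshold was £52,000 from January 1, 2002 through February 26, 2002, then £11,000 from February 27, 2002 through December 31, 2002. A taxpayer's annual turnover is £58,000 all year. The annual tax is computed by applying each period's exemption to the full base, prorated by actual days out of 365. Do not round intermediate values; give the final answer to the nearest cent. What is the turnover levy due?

£588.66

January 1 – February 26, 2002: 57 days, exemption £52,000 → (£58,000 − £52,000) × 1.45% × 57/365 = £13.5863
February 27 – December 31, 2002: 308 days, exemption £11,000 → (£58,000 − £11,000) × 1.45% × 308/365 = £575.0740
Total = £588.6603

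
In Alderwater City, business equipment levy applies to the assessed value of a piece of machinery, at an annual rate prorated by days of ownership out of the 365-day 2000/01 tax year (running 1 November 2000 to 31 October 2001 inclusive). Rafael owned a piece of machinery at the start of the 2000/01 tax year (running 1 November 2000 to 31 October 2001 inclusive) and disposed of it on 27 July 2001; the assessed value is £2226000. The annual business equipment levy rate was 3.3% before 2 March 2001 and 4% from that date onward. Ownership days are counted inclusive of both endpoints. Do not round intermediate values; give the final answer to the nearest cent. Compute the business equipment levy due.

1 November 2000 – 1 March 2001: 121 days at 3.3% → £2226000 × 3.3% × 121/365 = £24351.8301
2 March – 27 July 2001: 148 days at 4% → £2226000 × 4% × 148/365 = £36103.8904
Total = £60455.7205

£60455.72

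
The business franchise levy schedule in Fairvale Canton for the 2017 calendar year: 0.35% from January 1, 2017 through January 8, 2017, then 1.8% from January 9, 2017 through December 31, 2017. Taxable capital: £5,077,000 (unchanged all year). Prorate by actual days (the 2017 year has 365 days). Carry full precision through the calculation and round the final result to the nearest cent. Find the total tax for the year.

£89,772.49

January 1 – January 8, 2017: 8 days at 0.35% → £5,077,000 × 0.35% × 8/365 = £389.4685
January 9 – December 31, 2017: 357 days at 1.8% → £5,077,000 × 1.8% × 357/365 = £89,383.0192
Total = £89,772.4877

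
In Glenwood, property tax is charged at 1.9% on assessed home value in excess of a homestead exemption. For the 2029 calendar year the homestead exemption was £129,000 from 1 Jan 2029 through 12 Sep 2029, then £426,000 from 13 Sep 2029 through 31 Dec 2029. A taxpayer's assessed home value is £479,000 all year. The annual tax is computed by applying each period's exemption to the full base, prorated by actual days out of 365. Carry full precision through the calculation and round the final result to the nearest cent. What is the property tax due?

£4,949.37

1 Jan – 12 Sep 2029: 255 days, exemption £129,000 → (£479,000 − £129,000) × 1.9% × 255/365 = £4,645.8904
13 Sep – 31 Dec 2029: 110 days, exemption £426,000 → (£479,000 − £426,000) × 1.9% × 110/365 = £303.4795
Total = £4,949.3699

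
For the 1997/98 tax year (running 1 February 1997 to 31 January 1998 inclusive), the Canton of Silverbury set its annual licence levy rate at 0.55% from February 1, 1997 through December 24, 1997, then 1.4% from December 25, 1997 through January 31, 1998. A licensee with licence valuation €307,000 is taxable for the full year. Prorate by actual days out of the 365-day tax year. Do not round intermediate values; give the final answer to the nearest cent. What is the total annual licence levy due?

€1,960.17

February 1 – December 24, 1997: 327 days at 0.55% → €307,000 × 0.55% × 327/365 = €1,512.7110
December 25, 1997 – January 31, 1998: 38 days at 1.4% → €307,000 × 1.4% × 38/365 = €447.4630
Total = €1,960.1740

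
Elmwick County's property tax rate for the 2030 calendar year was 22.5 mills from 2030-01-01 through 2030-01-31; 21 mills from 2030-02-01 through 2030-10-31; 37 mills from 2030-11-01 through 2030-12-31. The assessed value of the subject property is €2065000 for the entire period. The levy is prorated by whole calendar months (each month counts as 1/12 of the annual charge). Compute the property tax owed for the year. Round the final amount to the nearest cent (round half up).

€49129.79

2030-01-01 to 2030-01-31: 1 month at 22.5 mills → €2065000 × 2.25% × 1/12 = €3871.8750
2030-02-01 to 2030-10-31: 9 months at 21 mills → €2065000 × 2.1% × 9/12 = €32523.7500
2030-11-01 to 2030-12-31: 2 months at 37 mills → €2065000 × 3.7% × 2/12 = €12734.1667
Total = €49129.7917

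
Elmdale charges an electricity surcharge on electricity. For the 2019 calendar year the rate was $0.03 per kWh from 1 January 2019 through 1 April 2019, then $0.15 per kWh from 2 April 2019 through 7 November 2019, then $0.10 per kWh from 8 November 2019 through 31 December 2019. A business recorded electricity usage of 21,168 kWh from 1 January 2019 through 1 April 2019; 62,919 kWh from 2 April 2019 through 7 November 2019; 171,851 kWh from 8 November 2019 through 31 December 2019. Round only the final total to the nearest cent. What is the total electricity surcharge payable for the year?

1 January – 1 April 2019: 21,168 kWh at $0.03/kWh → $635.04
2 April – 7 November 2019: 62,919 kWh at $0.15/kWh → $9,437.85
8 November – 31 December 2019: 171,851 kWh at $0.10/kWh → $17,185.10

$27,257.99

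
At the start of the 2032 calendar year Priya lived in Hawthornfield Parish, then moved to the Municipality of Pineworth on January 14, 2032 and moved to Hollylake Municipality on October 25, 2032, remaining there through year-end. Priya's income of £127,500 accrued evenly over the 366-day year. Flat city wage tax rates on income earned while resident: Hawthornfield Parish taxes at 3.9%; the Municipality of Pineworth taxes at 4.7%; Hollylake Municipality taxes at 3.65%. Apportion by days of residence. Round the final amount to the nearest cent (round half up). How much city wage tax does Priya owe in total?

£5,707.54

Hawthornfield Parish, January 1 – January 13, 2032: 13 days → £127,500 × 3.9% × 13/366 = £176.6189
The Municipality of Pineworth, January 14 – October 24, 2032: 285 days → £127,500 × 4.7% × 285/366 = £4,666.2910
Hollylake Municipality, October 25 – December 31, 2032: 68 days → £127,500 × 3.65% × 68/366 = £864.6311
Total = £5,707.5410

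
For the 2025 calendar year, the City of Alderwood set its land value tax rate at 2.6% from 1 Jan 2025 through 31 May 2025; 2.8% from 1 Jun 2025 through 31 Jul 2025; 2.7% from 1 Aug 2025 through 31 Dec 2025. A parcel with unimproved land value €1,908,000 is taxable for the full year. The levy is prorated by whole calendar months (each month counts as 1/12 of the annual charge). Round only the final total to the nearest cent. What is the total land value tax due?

1 Jan – 31 May 2025: 5 months at 2.6% → €1,908,000 × 2.6% × 5/12 = €20,670.0000
1 Jun – 31 Jul 2025: 2 months at 2.8% → €1,908,000 × 2.8% × 2/12 = €8,904.0000
1 Aug – 31 Dec 2025: 5 months at 2.7% → €1,908,000 × 2.7% × 5/12 = €21,465.0000
Total = €51,039.0000

€51,039.00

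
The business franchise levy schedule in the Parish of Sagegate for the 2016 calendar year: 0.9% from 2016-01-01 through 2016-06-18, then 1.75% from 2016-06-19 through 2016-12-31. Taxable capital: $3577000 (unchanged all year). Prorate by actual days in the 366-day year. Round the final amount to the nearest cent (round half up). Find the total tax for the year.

$48475.19

2016-01-01 to 2016-06-18: 170 days at 0.9% → $3577000 × 0.9% × 170/366 = $14953.0328
2016-06-19 to 2016-12-31: 196 days at 1.75% → $3577000 × 1.75% × 196/366 = $33522.1585
Total = $48475.1913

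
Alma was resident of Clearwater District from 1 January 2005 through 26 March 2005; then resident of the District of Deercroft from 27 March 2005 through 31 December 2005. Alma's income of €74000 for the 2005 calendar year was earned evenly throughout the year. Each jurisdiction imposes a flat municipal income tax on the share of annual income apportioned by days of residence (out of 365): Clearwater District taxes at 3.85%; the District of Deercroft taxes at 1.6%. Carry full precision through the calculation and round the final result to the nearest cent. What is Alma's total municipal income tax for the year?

Clearwater District, 1 January – 26 March 2005: 85 days → €74000 × 3.85% × 85/365 = €663.4658
The District of Deercroft, 27 March – 31 December 2005: 280 days → €74000 × 1.6% × 280/365 = €908.2740
Total = €1571.7397

€1571.74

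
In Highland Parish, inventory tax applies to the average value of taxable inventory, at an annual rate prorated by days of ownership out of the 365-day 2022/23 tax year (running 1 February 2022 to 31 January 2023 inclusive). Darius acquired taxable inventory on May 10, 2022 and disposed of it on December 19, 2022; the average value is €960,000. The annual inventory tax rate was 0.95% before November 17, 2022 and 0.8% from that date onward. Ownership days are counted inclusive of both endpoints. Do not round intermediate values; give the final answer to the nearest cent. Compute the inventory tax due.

€5,466.74

May 10 – November 16, 2022: 191 days at 0.95% → €960,000 × 0.95% × 191/365 = €4,772.3836
November 17 – December 19, 2022: 33 days at 0.8% → €960,000 × 0.8% × 33/365 = €694.3562
Total = €5,466.7397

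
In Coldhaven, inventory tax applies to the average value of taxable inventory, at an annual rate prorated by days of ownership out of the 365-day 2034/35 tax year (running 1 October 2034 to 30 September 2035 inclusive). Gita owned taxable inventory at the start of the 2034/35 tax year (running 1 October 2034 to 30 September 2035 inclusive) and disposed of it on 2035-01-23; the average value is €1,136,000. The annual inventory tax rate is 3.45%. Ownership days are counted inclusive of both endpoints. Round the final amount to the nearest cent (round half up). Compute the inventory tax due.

€12,348.16

Days held (2034-10-01 to 2035-01-23): 115 out of 365
Tax = €1,136,000 × 3.45% × 115/365 = €12,348.1644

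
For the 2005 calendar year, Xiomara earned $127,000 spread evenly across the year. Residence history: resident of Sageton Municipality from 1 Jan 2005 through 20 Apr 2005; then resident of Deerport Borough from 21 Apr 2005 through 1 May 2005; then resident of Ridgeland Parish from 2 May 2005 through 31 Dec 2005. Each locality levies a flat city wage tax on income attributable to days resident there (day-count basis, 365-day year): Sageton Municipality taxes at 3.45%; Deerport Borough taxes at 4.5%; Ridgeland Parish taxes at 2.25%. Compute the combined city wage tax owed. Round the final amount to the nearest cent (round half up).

$3,402.90

Sageton Municipality, 1 Jan – 20 Apr 2005: 110 days → $127,000 × 3.45% × 110/365 = $1,320.4521
Deerport Borough, 21 Apr – 1 May 2005: 11 days → $127,000 × 4.5% × 11/365 = $172.2329
Ridgeland Parish, 2 May – 31 Dec 2005: 244 days → $127,000 × 2.25% × 244/365 = $1,910.2192
Total = $3,402.9041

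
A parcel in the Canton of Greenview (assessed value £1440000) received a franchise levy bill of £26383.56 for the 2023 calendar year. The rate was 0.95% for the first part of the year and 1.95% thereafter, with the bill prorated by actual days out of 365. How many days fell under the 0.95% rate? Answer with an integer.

Let d = days at the first rate; then 365 − d days at the second rate.
£1440000 × [0.95%·d + 1.95%·(365−d)] / 365 = £26383.56
Solving gives d = 43, so the new rate took effect on February 13, 2023.

43 days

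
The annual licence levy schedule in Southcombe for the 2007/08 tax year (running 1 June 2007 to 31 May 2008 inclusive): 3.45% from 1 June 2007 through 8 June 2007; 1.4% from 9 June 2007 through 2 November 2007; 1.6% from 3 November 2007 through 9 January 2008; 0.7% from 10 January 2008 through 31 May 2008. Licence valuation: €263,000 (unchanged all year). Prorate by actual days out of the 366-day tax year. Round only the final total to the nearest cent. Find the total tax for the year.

1 June – 8 June 2007: 8 days at 3.45% → €263,000 × 3.45% × 8/366 = €198.3279
9 June – 2 November 2007: 147 days at 1.4% → €263,000 × 1.4% × 147/366 = €1,478.8361
3 November 2007 – 9 January 2008: 68 days at 1.6% → €263,000 × 1.6% × 68/366 = €781.8142
10 January – 31 May 2008: 143 days at 0.7% → €263,000 × 0.7% × 143/366 = €719.2978
Total = €3,178.2760

€3,178.28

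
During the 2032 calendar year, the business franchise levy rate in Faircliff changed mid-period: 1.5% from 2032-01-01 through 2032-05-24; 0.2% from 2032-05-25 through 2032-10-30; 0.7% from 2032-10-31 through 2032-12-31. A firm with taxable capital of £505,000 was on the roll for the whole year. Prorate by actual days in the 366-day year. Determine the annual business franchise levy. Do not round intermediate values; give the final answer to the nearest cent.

2032-01-01 to 2032-05-24: 145 days at 1.5% → £505,000 × 1.5% × 145/366 = £3,001.0246
2032-05-25 to 2032-10-30: 159 days at 0.2% → £505,000 × 0.2% × 159/366 = £438.7705
2032-10-31 to 2032-12-31: 62 days at 0.7% → £505,000 × 0.7% × 62/366 = £598.8251
Total = £4,038.6202

£4,038.62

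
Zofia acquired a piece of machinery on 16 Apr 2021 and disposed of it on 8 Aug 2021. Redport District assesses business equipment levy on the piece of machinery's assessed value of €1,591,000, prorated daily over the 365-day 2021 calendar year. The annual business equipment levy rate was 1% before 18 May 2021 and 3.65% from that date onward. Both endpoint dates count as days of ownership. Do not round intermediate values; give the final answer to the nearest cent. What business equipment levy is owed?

€14,600.15

16 Apr – 17 May 2021: 32 days at 1% → €1,591,000 × 1% × 32/365 = €1,394.8493
18 May – 8 Aug 2021: 83 days at 3.65% → €1,591,000 × 3.65% × 83/365 = €13,205.3000
Total = €14,600.1493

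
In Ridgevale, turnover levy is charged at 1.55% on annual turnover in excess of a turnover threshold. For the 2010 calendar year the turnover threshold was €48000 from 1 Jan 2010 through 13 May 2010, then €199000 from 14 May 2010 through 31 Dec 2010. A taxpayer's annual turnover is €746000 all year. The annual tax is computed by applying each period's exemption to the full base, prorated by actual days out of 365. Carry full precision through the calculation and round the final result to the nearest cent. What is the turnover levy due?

€9331.34

1 Jan – 13 May 2010: 133 days, exemption €48000 → (€746000 − €48000) × 1.55% × 133/365 = €3942.2658
14 May – 31 Dec 2010: 232 days, exemption €199000 → (€746000 − €199000) × 1.55% × 232/365 = €5389.0740
Total = €9331.3397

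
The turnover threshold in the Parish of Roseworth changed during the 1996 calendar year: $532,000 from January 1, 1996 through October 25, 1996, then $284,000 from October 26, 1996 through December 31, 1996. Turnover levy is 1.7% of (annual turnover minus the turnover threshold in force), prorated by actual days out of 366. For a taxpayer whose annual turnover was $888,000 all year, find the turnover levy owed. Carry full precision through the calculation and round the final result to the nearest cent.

$6,823.78

January 1 – October 25, 1996: 299 days, exemption $532,000 → ($888,000 − $532,000) × 1.7% × 299/366 = $4,944.1202
October 26 – December 31, 1996: 67 days, exemption $284,000 → ($888,000 − $284,000) × 1.7% × 67/366 = $1,879.6612
Total = $6,823.7814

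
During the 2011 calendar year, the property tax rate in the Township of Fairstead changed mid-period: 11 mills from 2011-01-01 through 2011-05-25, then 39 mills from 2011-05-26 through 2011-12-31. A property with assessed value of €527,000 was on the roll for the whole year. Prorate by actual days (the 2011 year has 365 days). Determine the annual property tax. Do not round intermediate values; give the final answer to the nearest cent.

2011-01-01 to 2011-05-25: 145 days at 11 mills → €527,000 × 1.1% × 145/365 = €2,302.9178
2011-05-26 to 2011-12-31: 220 days at 39 mills → €527,000 × 3.9% × 220/365 = €12,388.1096
Total = €14,691.0274

€14,691.03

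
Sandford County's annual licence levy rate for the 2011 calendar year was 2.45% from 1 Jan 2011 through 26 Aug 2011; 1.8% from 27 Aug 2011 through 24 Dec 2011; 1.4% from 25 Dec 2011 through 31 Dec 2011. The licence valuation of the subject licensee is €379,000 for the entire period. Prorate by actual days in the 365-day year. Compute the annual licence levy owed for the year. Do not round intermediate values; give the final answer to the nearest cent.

€8,399.26

1 Jan – 26 Aug 2011: 238 days at 2.45% → €379,000 × 2.45% × 238/365 = €6,054.6548
27 Aug – 24 Dec 2011: 120 days at 1.8% → €379,000 × 1.8% × 120/365 = €2,242.8493
25 Dec – 31 Dec 2011: 7 days at 1.4% → €379,000 × 1.4% × 7/365 = €101.7589
Total = €8,399.2630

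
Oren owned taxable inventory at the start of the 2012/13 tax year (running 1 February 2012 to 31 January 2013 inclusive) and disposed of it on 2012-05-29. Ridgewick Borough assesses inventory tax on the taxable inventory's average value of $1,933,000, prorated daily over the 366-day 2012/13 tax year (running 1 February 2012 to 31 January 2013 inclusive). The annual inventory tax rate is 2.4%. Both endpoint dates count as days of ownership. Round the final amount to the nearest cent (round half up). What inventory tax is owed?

$15,083.74

Days held (2012-02-01 to 2012-05-29): 119 out of 366
Tax = $1,933,000 × 2.4% × 119/366 = $15,083.7377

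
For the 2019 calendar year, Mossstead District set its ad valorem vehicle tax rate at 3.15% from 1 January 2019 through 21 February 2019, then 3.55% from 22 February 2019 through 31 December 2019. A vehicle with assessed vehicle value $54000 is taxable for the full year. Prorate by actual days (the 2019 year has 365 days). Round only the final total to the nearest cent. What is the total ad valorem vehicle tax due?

$1886.23

1 January – 21 February 2019: 52 days at 3.15% → $54000 × 3.15% × 52/365 = $242.3342
22 February – 31 December 2019: 313 days at 3.55% → $54000 × 3.55% × 313/365 = $1643.8932
Total = $1886.2274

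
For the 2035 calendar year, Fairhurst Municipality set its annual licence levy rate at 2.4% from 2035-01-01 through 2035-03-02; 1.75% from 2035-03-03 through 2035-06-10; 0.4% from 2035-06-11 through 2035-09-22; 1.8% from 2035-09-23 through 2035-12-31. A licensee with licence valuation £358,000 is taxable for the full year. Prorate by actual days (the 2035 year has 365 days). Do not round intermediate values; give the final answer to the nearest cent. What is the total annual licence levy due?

2035-01-01 to 2035-03-02: 61 days at 2.4% → £358,000 × 2.4% × 61/365 = £1,435.9233
2035-03-03 to 2035-06-10: 100 days at 1.75% → £358,000 × 1.75% × 100/365 = £1,716.4384
2035-06-11 to 2035-09-22: 104 days at 0.4% → £358,000 × 0.4% × 104/365 = £408.0219
2035-09-23 to 2035-12-31: 100 days at 1.8% → £358,000 × 1.8% × 100/365 = £1,765.4795
Total = £5,325.8630

£5,325.86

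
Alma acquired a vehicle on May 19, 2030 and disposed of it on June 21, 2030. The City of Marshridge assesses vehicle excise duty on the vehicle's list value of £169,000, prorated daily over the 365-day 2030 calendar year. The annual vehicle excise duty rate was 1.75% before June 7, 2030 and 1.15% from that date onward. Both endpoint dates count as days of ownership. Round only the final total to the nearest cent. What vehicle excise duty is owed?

May 19 – June 6, 2030: 19 days at 1.75% → £169,000 × 1.75% × 19/365 = £153.9521
June 7 – June 21, 2030: 15 days at 1.15% → £169,000 × 1.15% × 15/365 = £79.8699
Total = £233.8219

£233.82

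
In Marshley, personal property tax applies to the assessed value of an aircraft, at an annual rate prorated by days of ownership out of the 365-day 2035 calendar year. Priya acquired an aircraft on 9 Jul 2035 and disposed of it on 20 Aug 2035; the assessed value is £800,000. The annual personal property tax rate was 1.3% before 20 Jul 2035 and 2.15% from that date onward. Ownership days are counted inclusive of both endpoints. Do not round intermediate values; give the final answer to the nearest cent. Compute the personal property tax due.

£1,821.37

9 Jul – 19 Jul 2035: 11 days at 1.3% → £800,000 × 1.3% × 11/365 = £313.4247
20 Jul – 20 Aug 2035: 32 days at 2.15% → £800,000 × 2.15% × 32/365 = £1,507.9452
Total = £1,821.3699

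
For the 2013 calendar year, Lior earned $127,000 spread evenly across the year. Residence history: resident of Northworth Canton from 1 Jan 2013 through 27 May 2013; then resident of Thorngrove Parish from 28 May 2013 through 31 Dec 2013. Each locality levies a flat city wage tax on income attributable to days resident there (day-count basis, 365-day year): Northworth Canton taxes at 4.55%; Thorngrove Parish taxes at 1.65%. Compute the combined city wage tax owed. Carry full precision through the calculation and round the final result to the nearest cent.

$3,578.79

Northworth Canton, 1 Jan – 27 May 2013: 147 days → $127,000 × 4.55% × 147/365 = $2,327.2315
Thorngrove Parish, 28 May – 31 Dec 2013: 218 days → $127,000 × 1.65% × 218/365 = $1,251.5589
Total = $3,578.7904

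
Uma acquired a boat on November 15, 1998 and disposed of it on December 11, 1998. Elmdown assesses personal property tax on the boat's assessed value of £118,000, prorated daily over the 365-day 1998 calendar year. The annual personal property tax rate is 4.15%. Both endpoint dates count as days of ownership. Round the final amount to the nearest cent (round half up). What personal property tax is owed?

Days held (November 15 – December 11, 1998): 27 out of 365
Tax = £118,000 × 4.15% × 27/365 = £362.2438

£362.24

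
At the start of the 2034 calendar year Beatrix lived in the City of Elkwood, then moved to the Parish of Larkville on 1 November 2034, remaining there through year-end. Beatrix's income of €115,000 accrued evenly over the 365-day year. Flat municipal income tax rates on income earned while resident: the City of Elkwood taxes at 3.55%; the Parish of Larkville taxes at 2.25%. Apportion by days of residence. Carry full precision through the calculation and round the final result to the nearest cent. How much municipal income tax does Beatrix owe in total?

€3,832.65

The City of Elkwood, 1 January – 31 October 2034: 304 days → €115,000 × 3.55% × 304/365 = €3,400.2192
The Parish of Larkville, 1 November – 31 December 2034: 61 days → €115,000 × 2.25% × 61/365 = €432.4315
Total = €3,832.6507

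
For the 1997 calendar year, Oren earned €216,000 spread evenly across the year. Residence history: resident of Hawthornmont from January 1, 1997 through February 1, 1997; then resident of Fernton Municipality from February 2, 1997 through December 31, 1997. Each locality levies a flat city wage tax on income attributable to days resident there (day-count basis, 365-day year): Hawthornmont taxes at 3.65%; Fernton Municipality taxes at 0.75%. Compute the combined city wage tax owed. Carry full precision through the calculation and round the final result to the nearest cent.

Hawthornmont, January 1 – February 1, 1997: 32 days → €216,000 × 3.65% × 32/365 = €691.2000
Fernton Municipality, February 2 – December 31, 1997: 333 days → €216,000 × 0.75% × 333/365 = €1,477.9726
Total = €2,169.1726

€2,169.17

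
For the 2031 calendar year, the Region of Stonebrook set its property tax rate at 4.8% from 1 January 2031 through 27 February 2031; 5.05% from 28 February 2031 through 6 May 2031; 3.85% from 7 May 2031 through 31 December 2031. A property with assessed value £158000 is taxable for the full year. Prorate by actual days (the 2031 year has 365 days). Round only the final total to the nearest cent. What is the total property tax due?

1 January – 27 February 2031: 58 days at 4.8% → £158000 × 4.8% × 58/365 = £1205.1288
28 February – 6 May 2031: 68 days at 5.05% → £158000 × 5.05% × 68/365 = £1486.4986
7 May – 31 December 2031: 239 days at 3.85% → £158000 × 3.85% × 239/365 = £3983.1151
Total = £6674.7425

£6674.74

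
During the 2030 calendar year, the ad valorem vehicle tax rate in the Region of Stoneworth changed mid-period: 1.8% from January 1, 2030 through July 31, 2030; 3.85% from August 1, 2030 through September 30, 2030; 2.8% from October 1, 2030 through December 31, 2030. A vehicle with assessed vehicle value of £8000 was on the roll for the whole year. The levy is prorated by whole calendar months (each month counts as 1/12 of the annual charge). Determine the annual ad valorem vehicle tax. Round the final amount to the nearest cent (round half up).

January 1 – July 31, 2030: 7 months at 1.8% → £8000 × 1.8% × 7/12 = £84.0000
August 1 – September 30, 2030: 2 months at 3.85% → £8000 × 3.85% × 2/12 = £51.3333
October 1 – December 31, 2030: 3 months at 2.8% → £8000 × 2.8% × 3/12 = £56.0000
Total = £191.3333

£191.33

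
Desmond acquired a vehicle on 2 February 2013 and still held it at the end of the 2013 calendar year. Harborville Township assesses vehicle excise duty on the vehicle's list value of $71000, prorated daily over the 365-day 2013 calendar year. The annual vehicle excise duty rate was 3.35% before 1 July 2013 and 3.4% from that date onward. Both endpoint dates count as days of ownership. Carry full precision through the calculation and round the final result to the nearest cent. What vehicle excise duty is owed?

2 February – 30 June 2013: 149 days at 3.35% → $71000 × 3.35% × 149/365 = $970.9493
1 July – 31 December 2013: 184 days at 3.4% → $71000 × 3.4% × 184/365 = $1216.9205
Total = $2187.8699

$2187.87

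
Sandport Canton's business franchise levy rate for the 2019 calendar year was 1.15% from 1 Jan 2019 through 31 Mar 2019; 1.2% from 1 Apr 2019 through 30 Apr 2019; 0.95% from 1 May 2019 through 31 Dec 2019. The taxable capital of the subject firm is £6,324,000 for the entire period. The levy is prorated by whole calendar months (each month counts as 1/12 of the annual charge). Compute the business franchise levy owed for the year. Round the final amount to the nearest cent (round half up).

£64,557.50

1 Jan – 31 Mar 2019: 3 months at 1.15% → £6,324,000 × 1.15% × 3/12 = £18,181.5000
1 Apr – 30 Apr 2019: 1 month at 1.2% → £6,324,000 × 1.2% × 1/12 = £6,324.0000
1 May – 31 Dec 2019: 8 months at 0.95% → £6,324,000 × 0.95% × 8/12 = £40,052.0000
Total = £64,557.5000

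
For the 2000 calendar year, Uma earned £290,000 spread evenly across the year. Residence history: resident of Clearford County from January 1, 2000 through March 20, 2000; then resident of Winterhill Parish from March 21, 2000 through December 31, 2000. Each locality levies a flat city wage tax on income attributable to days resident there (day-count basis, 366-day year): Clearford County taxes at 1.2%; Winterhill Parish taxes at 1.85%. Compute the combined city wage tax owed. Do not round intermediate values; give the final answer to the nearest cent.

Clearford County, January 1 – March 20, 2000: 80 days → £290,000 × 1.2% × 80/366 = £760.6557
Winterhill Parish, March 21 – December 31, 2000: 286 days → £290,000 × 1.85% × 286/366 = £4,192.3224
Total = £4,952.9781

£4,952.98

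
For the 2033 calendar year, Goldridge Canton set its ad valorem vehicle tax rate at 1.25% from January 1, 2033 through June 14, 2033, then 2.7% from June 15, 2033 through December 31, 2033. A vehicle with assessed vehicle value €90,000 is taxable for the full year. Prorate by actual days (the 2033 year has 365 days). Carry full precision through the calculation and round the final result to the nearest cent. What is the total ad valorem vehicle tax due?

€1,840.07

January 1 – June 14, 2033: 165 days at 1.25% → €90,000 × 1.25% × 165/365 = €508.5616
June 15 – December 31, 2033: 200 days at 2.7% → €90,000 × 2.7% × 200/365 = €1,331.5068
Total = €1,840.0685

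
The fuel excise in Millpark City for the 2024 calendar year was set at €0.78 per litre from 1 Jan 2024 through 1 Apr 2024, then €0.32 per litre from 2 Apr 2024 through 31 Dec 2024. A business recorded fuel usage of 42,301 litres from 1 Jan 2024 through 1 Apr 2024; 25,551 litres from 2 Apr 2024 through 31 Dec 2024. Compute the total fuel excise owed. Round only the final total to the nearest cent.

1 Jan – 1 Apr 2024: 42,301 litres at €0.78/litre → €32,994.78
2 Apr – 31 Dec 2024: 25,551 litres at €0.32/litre → €8,176.32

€41,171.10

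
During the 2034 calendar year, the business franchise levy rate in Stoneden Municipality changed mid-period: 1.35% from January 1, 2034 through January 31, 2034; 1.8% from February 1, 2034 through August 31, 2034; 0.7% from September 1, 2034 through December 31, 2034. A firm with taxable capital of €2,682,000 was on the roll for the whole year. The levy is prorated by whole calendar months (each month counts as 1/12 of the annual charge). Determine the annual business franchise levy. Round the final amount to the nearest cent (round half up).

€37,436.25

January 1 – January 31, 2034: 1 month at 1.35% → €2,682,000 × 1.35% × 1/12 = €3,017.2500
February 1 – August 31, 2034: 7 months at 1.8% → €2,682,000 × 1.8% × 7/12 = €28,161.0000
September 1 – December 31, 2034: 4 months at 0.7% → €2,682,000 × 0.7% × 4/12 = €6,258.0000
Total = €37,436.2500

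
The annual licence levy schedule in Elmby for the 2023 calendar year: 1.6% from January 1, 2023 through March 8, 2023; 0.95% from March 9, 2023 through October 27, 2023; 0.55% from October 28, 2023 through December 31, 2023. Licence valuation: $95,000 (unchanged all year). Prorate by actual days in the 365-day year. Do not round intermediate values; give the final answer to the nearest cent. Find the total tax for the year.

January 1 – March 8, 2023: 67 days at 1.6% → $95,000 × 1.6% × 67/365 = $279.0137
March 9 – October 27, 2023: 233 days at 0.95% → $95,000 × 0.95% × 233/365 = $576.1164
October 28 – December 31, 2023: 65 days at 0.55% → $95,000 × 0.55% × 65/365 = $93.0479
Total = $948.1781

$948.18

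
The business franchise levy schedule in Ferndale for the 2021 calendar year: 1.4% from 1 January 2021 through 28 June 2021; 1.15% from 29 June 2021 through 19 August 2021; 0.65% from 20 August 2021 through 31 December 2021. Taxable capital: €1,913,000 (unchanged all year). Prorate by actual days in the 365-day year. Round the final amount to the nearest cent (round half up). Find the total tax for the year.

1 January – 28 June 2021: 179 days at 1.4% → €1,913,000 × 1.4% × 179/365 = €13,134.1863
29 June – 19 August 2021: 52 days at 1.15% → €1,913,000 × 1.15% × 52/365 = €3,134.1753
20 August – 31 December 2021: 134 days at 0.65% → €1,913,000 × 0.65% × 134/365 = €4,564.9945
Total = €20,833.3562

€20,833.36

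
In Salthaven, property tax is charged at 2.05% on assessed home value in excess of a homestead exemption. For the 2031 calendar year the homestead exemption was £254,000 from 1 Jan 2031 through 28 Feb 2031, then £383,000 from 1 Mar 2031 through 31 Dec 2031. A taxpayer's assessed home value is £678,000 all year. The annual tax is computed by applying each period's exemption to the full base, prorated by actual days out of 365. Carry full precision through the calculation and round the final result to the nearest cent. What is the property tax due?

1 Jan – 28 Feb 2031: 59 days, exemption £254,000 → (£678,000 − £254,000) × 2.05% × 59/365 = £1,405.0082
1 Mar – 31 Dec 2031: 306 days, exemption £383,000 → (£678,000 − £383,000) × 2.05% × 306/365 = £5,069.9589
Total = £6,474.9671

£6,474.97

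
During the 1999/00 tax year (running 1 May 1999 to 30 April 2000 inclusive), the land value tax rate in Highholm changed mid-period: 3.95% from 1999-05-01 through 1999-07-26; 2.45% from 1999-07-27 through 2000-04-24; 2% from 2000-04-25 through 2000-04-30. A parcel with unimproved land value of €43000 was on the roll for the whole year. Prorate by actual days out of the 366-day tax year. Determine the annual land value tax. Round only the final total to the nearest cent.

€1203.65

1999-05-01 to 1999-07-26: 87 days at 3.95% → €43000 × 3.95% × 87/366 = €403.7418
1999-07-27 to 2000-04-24: 273 days at 2.45% → €43000 × 2.45% × 273/366 = €785.8074
2000-04-25 to 2000-04-30: 6 days at 2% → €43000 × 2% × 6/366 = €14.0984
Total = €1203.6475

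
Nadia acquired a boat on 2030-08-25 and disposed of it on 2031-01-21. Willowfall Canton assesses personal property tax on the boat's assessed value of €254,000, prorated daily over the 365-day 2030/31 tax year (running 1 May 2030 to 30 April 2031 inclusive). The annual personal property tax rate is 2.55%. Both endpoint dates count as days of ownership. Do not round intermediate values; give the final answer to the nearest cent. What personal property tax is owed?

Days held (2030-08-25 to 2031-01-21): 150 out of 365
Tax = €254,000 × 2.55% × 150/365 = €2,661.7808

€2,661.78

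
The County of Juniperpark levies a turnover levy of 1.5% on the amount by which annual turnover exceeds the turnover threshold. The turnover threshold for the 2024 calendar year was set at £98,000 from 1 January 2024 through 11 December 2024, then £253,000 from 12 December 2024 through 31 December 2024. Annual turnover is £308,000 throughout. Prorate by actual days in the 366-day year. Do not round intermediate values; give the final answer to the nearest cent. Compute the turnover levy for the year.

1 January – 11 December 2024: 346 days, exemption £98,000 → (£308,000 − £98,000) × 1.5% × 346/366 = £2,977.8689
12 December – 31 December 2024: 20 days, exemption £253,000 → (£308,000 − £253,000) × 1.5% × 20/366 = £45.0820
Total = £3,022.9508

£3,022.95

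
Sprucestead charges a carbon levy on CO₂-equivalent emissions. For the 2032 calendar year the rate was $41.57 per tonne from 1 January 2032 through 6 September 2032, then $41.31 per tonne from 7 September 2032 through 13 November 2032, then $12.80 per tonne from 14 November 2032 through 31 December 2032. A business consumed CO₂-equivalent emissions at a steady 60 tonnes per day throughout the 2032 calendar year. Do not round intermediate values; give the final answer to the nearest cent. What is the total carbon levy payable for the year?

1 January – 6 September 2032: 250 days × 60 tonnes/day = 15,000 tonnes at $41.57/tonne → $623,550.00
7 September – 13 November 2032: 68 days × 60 tonnes/day = 4,080 tonnes at $41.31/tonne → $168,544.80
14 November – 31 December 2032: 48 days × 60 tonnes/day = 2,880 tonnes at $12.80/tonne → $36,864.00

$828,958.80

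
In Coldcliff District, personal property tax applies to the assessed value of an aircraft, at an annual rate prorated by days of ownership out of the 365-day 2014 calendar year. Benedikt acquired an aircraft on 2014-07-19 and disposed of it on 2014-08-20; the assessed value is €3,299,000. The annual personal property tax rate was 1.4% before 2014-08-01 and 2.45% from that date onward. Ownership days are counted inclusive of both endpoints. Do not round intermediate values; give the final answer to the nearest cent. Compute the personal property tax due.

2014-07-19 to 2014-07-31: 13 days at 1.4% → €3,299,000 × 1.4% × 13/365 = €1,644.9808
2014-08-01 to 2014-08-20: 20 days at 2.45% → €3,299,000 × 2.45% × 20/365 = €4,428.7945
Total = €6,073.7753

€6,073.78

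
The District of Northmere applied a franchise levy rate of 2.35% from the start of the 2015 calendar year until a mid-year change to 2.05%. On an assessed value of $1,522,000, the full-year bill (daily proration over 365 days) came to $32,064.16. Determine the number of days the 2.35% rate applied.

69 days

Let d = days at the first rate; then 365 − d days at the second rate.
$1,522,000 × [2.35%·d + 2.05%·(365−d)] / 365 = $32,064.16
Solving gives d = 69, so the new rate took effect on 11 March 2015.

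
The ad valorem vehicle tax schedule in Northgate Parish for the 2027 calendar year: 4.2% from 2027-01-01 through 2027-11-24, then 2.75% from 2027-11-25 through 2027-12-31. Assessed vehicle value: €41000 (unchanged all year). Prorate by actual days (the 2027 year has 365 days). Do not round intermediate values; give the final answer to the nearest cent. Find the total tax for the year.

2027-01-01 to 2027-11-24: 328 days at 4.2% → €41000 × 4.2% × 328/365 = €1547.4411
2027-11-25 to 2027-12-31: 37 days at 2.75% → €41000 × 2.75% × 37/365 = €114.2945
Total = €1661.7356

€1661.74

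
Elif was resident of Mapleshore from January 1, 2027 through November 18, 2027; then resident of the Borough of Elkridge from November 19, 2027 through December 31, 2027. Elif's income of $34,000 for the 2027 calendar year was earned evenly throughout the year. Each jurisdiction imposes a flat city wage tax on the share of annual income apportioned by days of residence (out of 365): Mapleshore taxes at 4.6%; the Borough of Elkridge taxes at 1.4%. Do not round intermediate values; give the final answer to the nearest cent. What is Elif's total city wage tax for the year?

$1,435.82

Mapleshore, January 1 – November 18, 2027: 322 days → $34,000 × 4.6% × 322/365 = $1,379.7479
The Borough of Elkridge, November 19 – December 31, 2027: 43 days → $34,000 × 1.4% × 43/365 = $56.0767
Total = $1,435.8247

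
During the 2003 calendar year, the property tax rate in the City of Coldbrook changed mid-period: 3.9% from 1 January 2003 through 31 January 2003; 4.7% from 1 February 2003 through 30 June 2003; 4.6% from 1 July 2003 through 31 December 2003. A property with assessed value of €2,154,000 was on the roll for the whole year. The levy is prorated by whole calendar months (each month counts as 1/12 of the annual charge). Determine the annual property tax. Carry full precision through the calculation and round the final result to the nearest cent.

€98,725.00

1 January – 31 January 2003: 1 month at 3.9% → €2,154,000 × 3.9% × 1/12 = €7,000.5000
1 February – 30 June 2003: 5 months at 4.7% → €2,154,000 × 4.7% × 5/12 = €42,182.5000
1 July – 31 December 2003: 6 months at 4.6% → €2,154,000 × 4.6% × 6/12 = €49,542.0000
Total = €98,725.0000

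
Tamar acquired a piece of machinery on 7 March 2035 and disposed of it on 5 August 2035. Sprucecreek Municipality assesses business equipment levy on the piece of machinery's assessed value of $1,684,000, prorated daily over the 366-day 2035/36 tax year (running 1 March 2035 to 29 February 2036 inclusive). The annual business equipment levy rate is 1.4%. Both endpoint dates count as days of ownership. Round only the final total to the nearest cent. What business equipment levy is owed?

$9,791.13

Days held (7 March – 5 August 2035): 152 out of 366
Tax = $1,684,000 × 1.4% × 152/366 = $9,791.1257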